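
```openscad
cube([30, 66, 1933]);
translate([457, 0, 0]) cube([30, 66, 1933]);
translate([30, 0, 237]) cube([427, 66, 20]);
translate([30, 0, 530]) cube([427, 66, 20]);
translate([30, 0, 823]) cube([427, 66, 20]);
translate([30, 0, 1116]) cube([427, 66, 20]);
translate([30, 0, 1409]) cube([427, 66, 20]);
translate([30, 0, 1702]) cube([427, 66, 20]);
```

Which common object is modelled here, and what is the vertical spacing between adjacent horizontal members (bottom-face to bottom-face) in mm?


A ladder. The rung spacing is 293 mm.

Two tall 30×66 posts with 6 short bars between them — a ladder. Adjacent rungs sit at z = 237 and z = 530, so the spacing is 530 − 237 = 293 mm.


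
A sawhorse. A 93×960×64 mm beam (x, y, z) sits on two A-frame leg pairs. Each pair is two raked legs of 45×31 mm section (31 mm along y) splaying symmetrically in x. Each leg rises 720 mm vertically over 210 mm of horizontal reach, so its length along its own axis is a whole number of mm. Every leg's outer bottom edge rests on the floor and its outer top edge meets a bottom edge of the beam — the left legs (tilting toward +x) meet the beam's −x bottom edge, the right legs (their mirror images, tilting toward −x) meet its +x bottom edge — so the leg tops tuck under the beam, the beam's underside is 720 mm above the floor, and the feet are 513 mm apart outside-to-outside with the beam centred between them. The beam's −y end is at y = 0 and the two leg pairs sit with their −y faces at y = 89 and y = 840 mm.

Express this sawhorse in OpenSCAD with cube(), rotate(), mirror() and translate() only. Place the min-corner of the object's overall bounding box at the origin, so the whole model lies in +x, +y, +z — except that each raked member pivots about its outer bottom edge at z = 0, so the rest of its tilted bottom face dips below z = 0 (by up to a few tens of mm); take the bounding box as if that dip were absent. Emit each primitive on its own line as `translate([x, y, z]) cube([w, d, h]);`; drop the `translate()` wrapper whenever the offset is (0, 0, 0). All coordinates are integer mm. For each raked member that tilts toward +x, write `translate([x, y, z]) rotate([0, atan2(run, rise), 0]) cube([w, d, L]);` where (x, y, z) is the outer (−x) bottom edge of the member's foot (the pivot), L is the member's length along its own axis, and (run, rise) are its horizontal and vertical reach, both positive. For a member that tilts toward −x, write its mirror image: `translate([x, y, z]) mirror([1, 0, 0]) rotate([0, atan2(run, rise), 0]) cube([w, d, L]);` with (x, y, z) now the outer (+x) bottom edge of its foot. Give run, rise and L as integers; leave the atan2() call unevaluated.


translate([210, 0, 720]) cube([93, 960, 64]);
translate([0, 89, 0]) rotate([0, atan2(210, 720), 0]) cube([45, 31, 750]);
translate([513, 89, 0]) mirror([1, 0, 0]) rotate([0, atan2(210, 720), 0]) cube([45, 31, 750]);
translate([0, 840, 0]) rotate([0, atan2(210, 720), 0]) cube([45, 31, 750]);
translate([513, 840, 0]) mirror([1, 0, 0]) rotate([0, atan2(210, 720), 0]) cube([45, 31, 750]);


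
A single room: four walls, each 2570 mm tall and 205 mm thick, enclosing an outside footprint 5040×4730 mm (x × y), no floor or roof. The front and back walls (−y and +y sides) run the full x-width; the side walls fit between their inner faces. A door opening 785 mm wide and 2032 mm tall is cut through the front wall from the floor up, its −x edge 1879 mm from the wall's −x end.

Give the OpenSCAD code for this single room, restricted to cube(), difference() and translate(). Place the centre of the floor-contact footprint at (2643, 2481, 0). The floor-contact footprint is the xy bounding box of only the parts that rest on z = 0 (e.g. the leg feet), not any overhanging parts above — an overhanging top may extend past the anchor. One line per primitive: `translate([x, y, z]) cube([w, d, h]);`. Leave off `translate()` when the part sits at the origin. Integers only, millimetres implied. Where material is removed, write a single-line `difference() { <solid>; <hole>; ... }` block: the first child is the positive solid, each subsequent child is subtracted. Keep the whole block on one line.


difference() { translate([123, 116, 0]) cube([5040, 205, 2570]); translate([2002, 116, 0]) cube([785, 205, 2032]); }
translate([123, 4641, 0]) cube([5040, 205, 2570]);
translate([123, 321, 0]) cube([205, 4320, 2570]);
translate([4958, 321, 0]) cube([205, 4320, 2570]);


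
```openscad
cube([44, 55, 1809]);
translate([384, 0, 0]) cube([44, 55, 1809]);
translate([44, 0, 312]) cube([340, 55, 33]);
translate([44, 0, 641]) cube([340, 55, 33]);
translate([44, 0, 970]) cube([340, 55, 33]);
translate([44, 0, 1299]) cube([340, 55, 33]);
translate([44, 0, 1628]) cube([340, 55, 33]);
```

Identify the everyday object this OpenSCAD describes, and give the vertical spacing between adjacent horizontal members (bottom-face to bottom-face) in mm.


A ladder. The rung spacing is 329 mm.

Two tall 44×55 posts with 5 short bars between them — a ladder. Adjacent rungs sit at z = 312 and z = 641, so the spacing is 641 − 312 = 329 mm.


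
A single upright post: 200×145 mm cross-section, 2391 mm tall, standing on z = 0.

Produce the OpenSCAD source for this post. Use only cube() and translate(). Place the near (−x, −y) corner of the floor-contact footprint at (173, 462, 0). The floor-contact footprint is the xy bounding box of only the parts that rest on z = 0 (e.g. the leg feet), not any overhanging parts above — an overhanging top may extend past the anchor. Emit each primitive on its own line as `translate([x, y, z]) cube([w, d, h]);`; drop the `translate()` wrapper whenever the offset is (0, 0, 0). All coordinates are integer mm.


translate([173, 462, 0]) cube([200, 145, 2391]);


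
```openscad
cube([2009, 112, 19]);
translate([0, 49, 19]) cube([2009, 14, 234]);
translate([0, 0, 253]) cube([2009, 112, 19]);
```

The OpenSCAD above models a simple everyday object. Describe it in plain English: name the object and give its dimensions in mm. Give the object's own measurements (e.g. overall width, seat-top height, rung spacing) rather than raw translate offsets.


An I-beam lying along x, 2009 mm long. Overall section height 272 mm. Two flanges 112 mm wide (y) and 19 mm thick, one on the floor and one at the top; a web 14 mm thick runs between them, centred on the flange width.


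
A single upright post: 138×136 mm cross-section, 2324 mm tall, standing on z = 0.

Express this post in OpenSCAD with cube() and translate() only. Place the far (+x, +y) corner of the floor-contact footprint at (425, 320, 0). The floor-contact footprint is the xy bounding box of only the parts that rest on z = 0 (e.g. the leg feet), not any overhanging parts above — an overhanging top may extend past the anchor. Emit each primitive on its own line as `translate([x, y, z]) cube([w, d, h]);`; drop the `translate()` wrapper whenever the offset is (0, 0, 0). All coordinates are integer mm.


translate([287, 184, 0]) cube([138, 136, 2324]);


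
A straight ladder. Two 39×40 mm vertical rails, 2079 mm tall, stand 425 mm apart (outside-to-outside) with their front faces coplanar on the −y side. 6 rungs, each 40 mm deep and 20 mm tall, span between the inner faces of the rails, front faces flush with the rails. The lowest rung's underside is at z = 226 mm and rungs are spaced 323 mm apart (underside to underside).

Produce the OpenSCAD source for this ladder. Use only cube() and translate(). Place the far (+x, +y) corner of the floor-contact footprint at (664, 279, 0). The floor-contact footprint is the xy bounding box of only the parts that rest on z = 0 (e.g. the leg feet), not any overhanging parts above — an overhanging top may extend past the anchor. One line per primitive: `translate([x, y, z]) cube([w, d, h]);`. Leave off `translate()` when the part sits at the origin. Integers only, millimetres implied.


translate([239, 239, 0]) cube([39, 40, 2079]);
translate([625, 239, 0]) cube([39, 40, 2079]);
translate([278, 239, 226]) cube([347, 40, 20]);
translate([278, 239, 549]) cube([347, 40, 20]);
translate([278, 239, 872]) cube([347, 40, 20]);
translate([278, 239, 1195]) cube([347, 40, 20]);
translate([278, 239, 1518]) cube([347, 40, 20]);
translate([278, 239, 1841]) cube([347, 40, 20]);


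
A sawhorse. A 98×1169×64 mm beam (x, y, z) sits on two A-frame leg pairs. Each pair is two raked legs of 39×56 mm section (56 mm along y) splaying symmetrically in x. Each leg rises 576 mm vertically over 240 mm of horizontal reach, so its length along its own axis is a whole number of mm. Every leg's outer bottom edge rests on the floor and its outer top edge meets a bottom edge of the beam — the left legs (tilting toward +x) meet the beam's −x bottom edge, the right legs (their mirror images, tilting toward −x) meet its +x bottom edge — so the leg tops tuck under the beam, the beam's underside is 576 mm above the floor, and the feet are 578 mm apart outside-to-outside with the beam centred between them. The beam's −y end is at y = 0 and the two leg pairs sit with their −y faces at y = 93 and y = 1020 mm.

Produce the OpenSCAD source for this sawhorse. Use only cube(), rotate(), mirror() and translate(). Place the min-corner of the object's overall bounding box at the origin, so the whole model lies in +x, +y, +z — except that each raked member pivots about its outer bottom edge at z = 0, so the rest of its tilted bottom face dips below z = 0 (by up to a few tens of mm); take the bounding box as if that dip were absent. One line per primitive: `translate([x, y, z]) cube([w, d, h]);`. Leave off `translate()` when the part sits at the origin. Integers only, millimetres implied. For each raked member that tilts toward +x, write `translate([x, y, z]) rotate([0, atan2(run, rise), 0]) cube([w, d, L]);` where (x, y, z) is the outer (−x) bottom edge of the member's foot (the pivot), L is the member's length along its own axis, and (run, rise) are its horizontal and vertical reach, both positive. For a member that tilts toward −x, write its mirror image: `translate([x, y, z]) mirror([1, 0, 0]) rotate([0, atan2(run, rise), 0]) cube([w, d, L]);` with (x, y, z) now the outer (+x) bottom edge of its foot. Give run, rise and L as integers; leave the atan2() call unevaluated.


translate([240, 0, 576]) cube([98, 1169, 64]);
translate([0, 93, 0]) rotate([0, atan2(240, 576), 0]) cube([39, 56, 624]);
translate([578, 93, 0]) mirror([1, 0, 0]) rotate([0, atan2(240, 576), 0]) cube([39, 56, 624]);
translate([0, 1020, 0]) rotate([0, atan2(240, 576), 0]) cube([39, 56, 624]);
translate([578, 1020, 0]) mirror([1, 0, 0]) rotate([0, atan2(240, 576), 0]) cube([39, 56, 624]);


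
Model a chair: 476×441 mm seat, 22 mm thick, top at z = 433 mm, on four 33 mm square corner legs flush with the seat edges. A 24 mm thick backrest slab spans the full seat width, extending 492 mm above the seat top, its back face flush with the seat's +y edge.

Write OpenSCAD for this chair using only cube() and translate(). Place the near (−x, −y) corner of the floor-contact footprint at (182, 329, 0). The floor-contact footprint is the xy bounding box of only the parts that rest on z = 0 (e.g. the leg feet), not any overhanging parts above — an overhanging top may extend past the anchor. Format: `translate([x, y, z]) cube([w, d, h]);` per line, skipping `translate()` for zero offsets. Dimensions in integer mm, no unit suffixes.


// leg_h = 433 - 22 = 411
translate([182, 329, 411]) cube([476, 441, 22]);
translate([182, 329, 0]) cube([33, 33, 411]);
translate([625, 329, 0]) cube([33, 33, 411]);
translate([182, 737, 0]) cube([33, 33, 411]);
translate([625, 737, 0]) cube([33, 33, 411]);
translate([182, 746, 433]) cube([476, 24, 492]);


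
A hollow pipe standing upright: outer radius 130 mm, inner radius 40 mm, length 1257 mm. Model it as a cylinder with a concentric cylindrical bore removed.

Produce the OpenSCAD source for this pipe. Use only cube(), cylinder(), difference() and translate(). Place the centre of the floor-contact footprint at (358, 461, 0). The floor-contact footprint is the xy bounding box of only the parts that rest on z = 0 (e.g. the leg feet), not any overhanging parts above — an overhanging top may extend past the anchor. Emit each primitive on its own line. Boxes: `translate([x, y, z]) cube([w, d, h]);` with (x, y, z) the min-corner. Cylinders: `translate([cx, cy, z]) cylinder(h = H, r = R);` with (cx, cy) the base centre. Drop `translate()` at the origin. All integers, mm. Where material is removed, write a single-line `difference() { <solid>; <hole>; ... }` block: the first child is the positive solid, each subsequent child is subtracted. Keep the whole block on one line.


difference() { translate([358, 461, 0]) cylinder(h = 1257, r = 130); translate([358, 461, 0]) cylinder(h = 1257, r = 40); }


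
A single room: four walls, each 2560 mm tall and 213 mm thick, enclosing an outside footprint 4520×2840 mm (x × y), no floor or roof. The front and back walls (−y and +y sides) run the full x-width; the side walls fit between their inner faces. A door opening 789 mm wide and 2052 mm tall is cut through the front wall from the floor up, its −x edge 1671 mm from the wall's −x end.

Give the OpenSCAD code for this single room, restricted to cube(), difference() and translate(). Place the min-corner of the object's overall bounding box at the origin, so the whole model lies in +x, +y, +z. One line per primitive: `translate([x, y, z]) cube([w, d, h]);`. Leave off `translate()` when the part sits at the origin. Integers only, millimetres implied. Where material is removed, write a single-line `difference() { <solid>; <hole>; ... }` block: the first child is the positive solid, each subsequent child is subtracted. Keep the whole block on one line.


difference() { cube([4520, 213, 2560]); translate([1671, 0, 0]) cube([789, 213, 2052]); }
translate([0, 2627, 0]) cube([4520, 213, 2560]);
translate([0, 213, 0]) cube([213, 2414, 2560]);
translate([4307, 213, 0]) cube([213, 2414, 2560]);


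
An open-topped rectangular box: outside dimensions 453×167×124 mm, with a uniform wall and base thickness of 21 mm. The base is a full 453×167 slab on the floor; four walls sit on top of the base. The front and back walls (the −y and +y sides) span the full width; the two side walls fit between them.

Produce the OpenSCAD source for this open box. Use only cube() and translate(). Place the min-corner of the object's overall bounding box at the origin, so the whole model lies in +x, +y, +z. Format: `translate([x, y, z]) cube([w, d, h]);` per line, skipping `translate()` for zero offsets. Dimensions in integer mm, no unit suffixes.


cube([453, 167, 21]);
translate([0, 0, 21]) cube([453, 21, 103]);
translate([0, 146, 21]) cube([453, 21, 103]);
translate([0, 21, 21]) cube([21, 125, 103]);
translate([432, 21, 21]) cube([21, 125, 103]);


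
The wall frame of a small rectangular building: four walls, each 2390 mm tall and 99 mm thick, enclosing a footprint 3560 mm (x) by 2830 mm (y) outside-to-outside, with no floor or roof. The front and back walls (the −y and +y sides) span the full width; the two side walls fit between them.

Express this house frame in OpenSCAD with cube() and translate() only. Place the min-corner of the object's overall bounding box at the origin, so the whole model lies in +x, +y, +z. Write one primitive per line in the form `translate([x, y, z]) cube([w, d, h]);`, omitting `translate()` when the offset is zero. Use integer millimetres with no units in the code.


cube([3560, 99, 2390]);
translate([0, 2731, 0]) cube([3560, 99, 2390]);
translate([0, 99, 0]) cube([99, 2632, 2390]);
translate([3461, 99, 0]) cube([99, 2632, 2390]);


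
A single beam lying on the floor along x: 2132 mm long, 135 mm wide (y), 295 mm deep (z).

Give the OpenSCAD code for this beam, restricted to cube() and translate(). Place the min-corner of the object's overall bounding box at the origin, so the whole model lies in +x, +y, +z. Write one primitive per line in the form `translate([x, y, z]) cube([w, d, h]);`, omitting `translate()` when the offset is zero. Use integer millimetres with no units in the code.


cube([2132, 135, 295]);


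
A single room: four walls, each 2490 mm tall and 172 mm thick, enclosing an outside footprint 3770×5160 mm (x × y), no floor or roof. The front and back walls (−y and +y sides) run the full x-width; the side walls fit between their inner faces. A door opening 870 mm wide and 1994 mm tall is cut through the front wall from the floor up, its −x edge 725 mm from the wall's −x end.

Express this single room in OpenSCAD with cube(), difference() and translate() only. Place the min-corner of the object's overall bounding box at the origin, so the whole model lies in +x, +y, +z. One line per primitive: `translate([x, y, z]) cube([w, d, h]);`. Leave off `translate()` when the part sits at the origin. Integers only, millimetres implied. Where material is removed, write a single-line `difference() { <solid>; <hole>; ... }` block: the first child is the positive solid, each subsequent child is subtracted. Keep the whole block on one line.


difference() { cube([3770, 172, 2490]); translate([725, 0, 0]) cube([870, 172, 1994]); }
translate([0, 4988, 0]) cube([3770, 172, 2490]);
translate([0, 172, 0]) cube([172, 4816, 2490]);
translate([3598, 172, 0]) cube([172, 4816, 2490]);


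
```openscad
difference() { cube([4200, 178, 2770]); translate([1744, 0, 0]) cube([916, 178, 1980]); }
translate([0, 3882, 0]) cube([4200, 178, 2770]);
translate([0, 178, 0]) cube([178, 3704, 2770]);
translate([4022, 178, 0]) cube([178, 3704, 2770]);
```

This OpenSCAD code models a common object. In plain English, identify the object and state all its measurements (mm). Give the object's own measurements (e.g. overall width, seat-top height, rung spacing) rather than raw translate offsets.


A single room: four walls, each 2770 mm tall and 178 mm thick, enclosing an outside footprint 4200×4060 mm (x × y), no floor or roof. The front and back walls (−y and +y sides) run the full x-width; the side walls fit between their inner faces. A door opening 916 mm wide and 1980 mm tall is cut through the front wall from the floor up, its −x edge 1744 mm from the wall's −x end.


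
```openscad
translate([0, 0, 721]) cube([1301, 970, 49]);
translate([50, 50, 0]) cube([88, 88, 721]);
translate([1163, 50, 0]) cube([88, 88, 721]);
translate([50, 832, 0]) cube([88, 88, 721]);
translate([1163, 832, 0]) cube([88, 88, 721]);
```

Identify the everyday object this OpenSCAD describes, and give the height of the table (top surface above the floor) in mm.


A table. The table height is 770 mm.

A 1301×970×49 slab sits at z = 721 on four 88 mm square posts — a table. The top surface is at 721 + 49 = 770 mm.


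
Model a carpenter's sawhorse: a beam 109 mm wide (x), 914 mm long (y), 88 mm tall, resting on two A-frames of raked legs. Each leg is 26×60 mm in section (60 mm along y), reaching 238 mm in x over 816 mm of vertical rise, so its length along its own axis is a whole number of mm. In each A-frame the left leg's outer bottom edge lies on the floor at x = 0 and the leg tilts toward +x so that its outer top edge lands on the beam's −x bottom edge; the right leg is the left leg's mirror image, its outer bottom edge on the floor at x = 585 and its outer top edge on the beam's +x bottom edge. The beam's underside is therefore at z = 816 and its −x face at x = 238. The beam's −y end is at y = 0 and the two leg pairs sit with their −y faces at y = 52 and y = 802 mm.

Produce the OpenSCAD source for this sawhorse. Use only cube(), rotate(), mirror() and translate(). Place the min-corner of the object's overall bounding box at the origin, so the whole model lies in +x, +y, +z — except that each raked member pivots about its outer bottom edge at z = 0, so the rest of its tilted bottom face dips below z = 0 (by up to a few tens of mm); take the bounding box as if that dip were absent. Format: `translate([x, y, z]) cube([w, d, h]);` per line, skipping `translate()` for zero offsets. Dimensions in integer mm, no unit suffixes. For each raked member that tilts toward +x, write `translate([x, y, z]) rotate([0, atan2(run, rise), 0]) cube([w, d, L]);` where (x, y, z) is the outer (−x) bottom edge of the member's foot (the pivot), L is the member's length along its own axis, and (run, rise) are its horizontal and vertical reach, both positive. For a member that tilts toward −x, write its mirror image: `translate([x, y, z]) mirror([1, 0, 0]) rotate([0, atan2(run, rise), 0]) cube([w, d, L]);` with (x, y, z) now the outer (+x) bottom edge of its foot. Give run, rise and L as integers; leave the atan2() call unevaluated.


translate([238, 0, 816]) cube([109, 914, 88]);
translate([0, 52, 0]) rotate([0, atan2(238, 816), 0]) cube([26, 60, 850]);
translate([585, 52, 0]) mirror([1, 0, 0]) rotate([0, atan2(238, 816), 0]) cube([26, 60, 850]);
translate([0, 802, 0]) rotate([0, atan2(238, 816), 0]) cube([26, 60, 850]);
translate([585, 802, 0]) mirror([1, 0, 0]) rotate([0, atan2(238, 816), 0]) cube([26, 60, 850]);


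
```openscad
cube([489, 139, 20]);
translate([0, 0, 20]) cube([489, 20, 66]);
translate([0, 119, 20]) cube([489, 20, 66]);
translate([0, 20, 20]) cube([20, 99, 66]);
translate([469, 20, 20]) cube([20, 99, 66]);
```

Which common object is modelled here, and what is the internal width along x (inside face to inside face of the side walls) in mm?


An open box. The internal width is 449 mm.

A 489×139 base slab with four walls standing on it — an open box. The base is 489 mm wide and the walls are 20 mm thick, so the internal width is 489 − 2 × 20 = 449 mm.


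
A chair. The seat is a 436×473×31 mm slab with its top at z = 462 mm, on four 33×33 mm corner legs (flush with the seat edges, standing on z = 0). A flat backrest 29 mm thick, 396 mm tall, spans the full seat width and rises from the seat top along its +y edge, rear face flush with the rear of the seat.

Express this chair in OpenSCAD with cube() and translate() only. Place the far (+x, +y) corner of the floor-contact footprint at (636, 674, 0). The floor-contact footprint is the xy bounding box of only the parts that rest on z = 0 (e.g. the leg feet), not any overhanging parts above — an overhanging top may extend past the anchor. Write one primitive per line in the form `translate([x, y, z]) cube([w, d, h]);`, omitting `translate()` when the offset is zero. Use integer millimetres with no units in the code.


translate([200, 201, 431]) cube([436, 473, 31]);
translate([200, 201, 0]) cube([33, 33, 431]);
translate([603, 201, 0]) cube([33, 33, 431]);
translate([200, 641, 0]) cube([33, 33, 431]);
translate([603, 641, 0]) cube([33, 33, 431]);
translate([200, 645, 462]) cube([436, 29, 396]);


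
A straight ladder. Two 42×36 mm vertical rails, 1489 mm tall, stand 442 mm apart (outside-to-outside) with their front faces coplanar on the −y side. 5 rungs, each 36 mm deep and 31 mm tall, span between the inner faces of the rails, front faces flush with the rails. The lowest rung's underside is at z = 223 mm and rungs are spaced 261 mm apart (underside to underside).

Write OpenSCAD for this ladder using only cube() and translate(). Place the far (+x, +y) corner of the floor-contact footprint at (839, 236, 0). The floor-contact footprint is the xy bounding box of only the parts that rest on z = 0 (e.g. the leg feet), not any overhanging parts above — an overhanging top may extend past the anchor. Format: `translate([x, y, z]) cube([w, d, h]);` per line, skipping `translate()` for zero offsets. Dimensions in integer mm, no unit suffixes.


translate([397, 200, 0]) cube([42, 36, 1489]);
translate([797, 200, 0]) cube([42, 36, 1489]);
translate([439, 200, 223]) cube([358, 36, 31]);
translate([439, 200, 484]) cube([358, 36, 31]);
translate([439, 200, 745]) cube([358, 36, 31]);
translate([439, 200, 1006]) cube([358, 36, 31]);
translate([439, 200, 1267]) cube([358, 36, 31]);


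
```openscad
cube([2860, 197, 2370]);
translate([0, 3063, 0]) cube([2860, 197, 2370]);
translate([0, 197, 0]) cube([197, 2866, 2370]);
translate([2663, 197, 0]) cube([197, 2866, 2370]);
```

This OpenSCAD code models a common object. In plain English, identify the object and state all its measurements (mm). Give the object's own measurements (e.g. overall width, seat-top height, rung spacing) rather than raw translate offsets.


The wall frame of a small rectangular building: four walls, each 2370 mm tall and 197 mm thick, enclosing a footprint 2860 mm (x) by 3260 mm (y) outside-to-outside, with no floor or roof. The front and back walls (the −y and +y sides) span the full width; the two side walls fit between them.


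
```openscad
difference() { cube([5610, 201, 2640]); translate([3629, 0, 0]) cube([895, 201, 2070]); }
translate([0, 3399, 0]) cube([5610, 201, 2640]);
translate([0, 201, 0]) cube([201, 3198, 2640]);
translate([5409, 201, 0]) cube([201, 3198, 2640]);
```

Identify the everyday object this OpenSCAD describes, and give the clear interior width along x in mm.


A single room. The interior width is 5208 mm.

Four walls enclosing a rectangle with a door in the front wall — a room. Outside width 5610 minus two 201 mm walls gives 5208 mm.


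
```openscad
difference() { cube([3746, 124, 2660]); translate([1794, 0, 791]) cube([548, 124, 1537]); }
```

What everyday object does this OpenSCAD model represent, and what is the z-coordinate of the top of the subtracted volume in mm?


A wall with a window opening. The window head height is 2328 mm.

A wall with a rectangular opening subtracted — a window. Sill at z = 791, opening 1537 mm tall, so the head is at 791 + 1537 = 2328 mm.


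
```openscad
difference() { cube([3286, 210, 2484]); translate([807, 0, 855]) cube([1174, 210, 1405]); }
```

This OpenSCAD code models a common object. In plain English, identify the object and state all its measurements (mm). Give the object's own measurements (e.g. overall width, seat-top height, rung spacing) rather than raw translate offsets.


A wall 3286 mm long (x), 210 mm thick (y), 2484 mm tall, with a rectangular window opening cut through it. The opening is 1174 mm wide and 1405 mm tall; its sill is at z = 855 mm and its near (−x) edge is 807 mm from the wall's −x end. The opening passes through the full wall thickness.


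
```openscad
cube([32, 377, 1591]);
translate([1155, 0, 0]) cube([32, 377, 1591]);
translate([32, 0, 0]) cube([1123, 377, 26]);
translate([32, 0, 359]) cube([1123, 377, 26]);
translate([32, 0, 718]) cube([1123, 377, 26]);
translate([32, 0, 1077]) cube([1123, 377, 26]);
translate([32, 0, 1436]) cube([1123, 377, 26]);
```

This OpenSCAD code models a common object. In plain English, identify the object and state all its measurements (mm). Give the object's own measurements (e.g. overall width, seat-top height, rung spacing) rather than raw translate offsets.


An open bookshelf. Two side panels, each 32 mm thick, 377 mm deep and 1591 mm tall, stand 1187 mm apart (outside-to-outside). Between them sit 5 shelves, each 26 mm thick and 377 mm deep, spanning the full gap between the sides. The bottom shelf rests on the floor (its underside at z = 0) and the clear gap between one shelf's top and the next shelf's underside is 333 mm.


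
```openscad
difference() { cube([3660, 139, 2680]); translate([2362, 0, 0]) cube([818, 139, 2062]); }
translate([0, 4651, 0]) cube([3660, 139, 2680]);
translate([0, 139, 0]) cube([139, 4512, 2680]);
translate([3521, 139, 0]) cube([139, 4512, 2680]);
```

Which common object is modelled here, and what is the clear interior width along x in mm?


A single room. The interior width is 3382 mm.

Four walls enclosing a rectangle with a door in the front wall — a room. Outside width 3660 minus two 139 mm walls gives 3382 mm.


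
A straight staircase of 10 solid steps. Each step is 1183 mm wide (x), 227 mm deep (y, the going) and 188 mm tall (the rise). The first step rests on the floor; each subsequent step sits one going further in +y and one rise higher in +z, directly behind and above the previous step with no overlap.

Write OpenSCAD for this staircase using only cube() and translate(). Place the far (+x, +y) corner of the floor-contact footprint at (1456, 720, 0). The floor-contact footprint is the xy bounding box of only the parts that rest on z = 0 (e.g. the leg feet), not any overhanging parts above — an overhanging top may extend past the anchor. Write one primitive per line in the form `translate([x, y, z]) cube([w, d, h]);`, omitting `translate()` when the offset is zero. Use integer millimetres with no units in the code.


translate([273, 493, 0]) cube([1183, 227, 188]);
translate([273, 720, 188]) cube([1183, 227, 188]);
translate([273, 947, 376]) cube([1183, 227, 188]);
translate([273, 1174, 564]) cube([1183, 227, 188]);
translate([273, 1401, 752]) cube([1183, 227, 188]);
translate([273, 1628, 940]) cube([1183, 227, 188]);
translate([273, 1855, 1128]) cube([1183, 227, 188]);
translate([273, 2082, 1316]) cube([1183, 227, 188]);
translate([273, 2309, 1504]) cube([1183, 227, 188]);
translate([273, 2536, 1692]) cube([1183, 227, 188]);


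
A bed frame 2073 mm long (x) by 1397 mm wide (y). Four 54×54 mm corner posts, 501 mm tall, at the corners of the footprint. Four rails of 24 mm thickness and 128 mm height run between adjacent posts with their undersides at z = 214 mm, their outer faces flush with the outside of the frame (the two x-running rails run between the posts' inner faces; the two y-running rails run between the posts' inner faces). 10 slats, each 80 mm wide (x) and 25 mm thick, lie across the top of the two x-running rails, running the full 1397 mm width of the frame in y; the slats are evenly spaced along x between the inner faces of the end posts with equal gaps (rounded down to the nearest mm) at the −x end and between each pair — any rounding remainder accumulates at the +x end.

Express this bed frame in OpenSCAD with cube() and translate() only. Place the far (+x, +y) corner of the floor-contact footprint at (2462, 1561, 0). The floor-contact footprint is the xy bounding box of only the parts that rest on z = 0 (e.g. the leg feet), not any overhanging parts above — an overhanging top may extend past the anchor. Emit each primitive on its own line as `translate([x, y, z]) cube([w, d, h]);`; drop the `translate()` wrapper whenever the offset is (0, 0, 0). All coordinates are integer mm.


// slat z = rail_z + rail_h = 214 + 128 = 342
// slat gap = ⌊(1965 − 10·80) / 11⌋ = 105
translate([389, 164, 0]) cube([54, 54, 501]);
translate([389, 1507, 0]) cube([54, 54, 501]);
translate([2408, 164, 0]) cube([54, 54, 501]);
translate([2408, 1507, 0]) cube([54, 54, 501]);
translate([443, 164, 214]) cube([1965, 24, 128]);
translate([443, 1537, 214]) cube([1965, 24, 128]);
translate([389, 218, 214]) cube([24, 1289, 128]);
translate([2438, 218, 214]) cube([24, 1289, 128]);
translate([548, 164, 342]) cube([80, 1397, 25]);
translate([733, 164, 342]) cube([80, 1397, 25]);
translate([918, 164, 342]) cube([80, 1397, 25]);
translate([1103, 164, 342]) cube([80, 1397, 25]);
translate([1288, 164, 342]) cube([80, 1397, 25]);
translate([1473, 164, 342]) cube([80, 1397, 25]);
translate([1658, 164, 342]) cube([80, 1397, 25]);
translate([1843, 164, 342]) cube([80, 1397, 25]);
translate([2028, 164, 342]) cube([80, 1397, 25]);
translate([2213, 164, 342]) cube([80, 1397, 25]);


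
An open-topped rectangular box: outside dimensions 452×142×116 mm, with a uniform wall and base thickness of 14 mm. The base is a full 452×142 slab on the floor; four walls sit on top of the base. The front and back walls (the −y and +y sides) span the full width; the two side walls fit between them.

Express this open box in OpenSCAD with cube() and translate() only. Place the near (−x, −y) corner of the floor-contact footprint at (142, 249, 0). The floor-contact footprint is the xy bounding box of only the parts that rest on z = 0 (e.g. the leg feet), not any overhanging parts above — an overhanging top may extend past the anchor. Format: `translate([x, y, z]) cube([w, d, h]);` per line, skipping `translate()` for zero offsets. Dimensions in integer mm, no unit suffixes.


translate([142, 249, 0]) cube([452, 142, 14]);
translate([142, 249, 14]) cube([452, 14, 102]);
translate([142, 377, 14]) cube([452, 14, 102]);
translate([142, 263, 14]) cube([14, 114, 102]);
translate([580, 263, 14]) cube([14, 114, 102]);


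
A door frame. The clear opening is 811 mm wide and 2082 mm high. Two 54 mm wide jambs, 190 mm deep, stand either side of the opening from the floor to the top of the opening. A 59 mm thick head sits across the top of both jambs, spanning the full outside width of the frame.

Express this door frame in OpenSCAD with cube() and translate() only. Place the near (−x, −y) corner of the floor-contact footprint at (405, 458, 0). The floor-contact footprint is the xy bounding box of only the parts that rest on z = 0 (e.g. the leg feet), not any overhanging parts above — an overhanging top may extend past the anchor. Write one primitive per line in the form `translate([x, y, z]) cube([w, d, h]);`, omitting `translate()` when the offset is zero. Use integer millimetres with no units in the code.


translate([405, 458, 0]) cube([54, 190, 2082]);
translate([1270, 458, 0]) cube([54, 190, 2082]);
translate([405, 458, 2082]) cube([919, 190, 59]);


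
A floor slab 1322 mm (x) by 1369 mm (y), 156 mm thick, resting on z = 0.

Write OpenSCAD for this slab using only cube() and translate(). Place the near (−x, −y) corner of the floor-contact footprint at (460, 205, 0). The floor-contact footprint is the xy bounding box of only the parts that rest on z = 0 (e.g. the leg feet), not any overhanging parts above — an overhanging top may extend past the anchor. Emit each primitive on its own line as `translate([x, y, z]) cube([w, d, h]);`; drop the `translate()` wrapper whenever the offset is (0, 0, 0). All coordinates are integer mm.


translate([460, 205, 0]) cube([1322, 1369, 156]);


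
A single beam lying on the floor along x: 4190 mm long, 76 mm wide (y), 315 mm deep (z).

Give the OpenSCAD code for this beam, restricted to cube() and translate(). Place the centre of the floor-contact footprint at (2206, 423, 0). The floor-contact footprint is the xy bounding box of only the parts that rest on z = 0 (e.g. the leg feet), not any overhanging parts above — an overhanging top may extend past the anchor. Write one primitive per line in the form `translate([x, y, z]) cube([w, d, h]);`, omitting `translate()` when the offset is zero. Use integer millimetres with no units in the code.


translate([111, 385, 0]) cube([4190, 76, 315]);


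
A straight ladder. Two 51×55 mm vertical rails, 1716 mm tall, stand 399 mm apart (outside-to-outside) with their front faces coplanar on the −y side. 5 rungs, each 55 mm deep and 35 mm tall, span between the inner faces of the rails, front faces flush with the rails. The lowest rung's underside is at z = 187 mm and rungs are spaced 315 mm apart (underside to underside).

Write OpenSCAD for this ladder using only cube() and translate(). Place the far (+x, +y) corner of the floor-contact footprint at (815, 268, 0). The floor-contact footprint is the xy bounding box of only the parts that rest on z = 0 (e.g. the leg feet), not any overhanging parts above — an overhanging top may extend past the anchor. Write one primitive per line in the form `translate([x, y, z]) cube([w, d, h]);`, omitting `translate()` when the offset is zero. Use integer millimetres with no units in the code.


// rung span = 399 - 2*51 = 297
// rung[k] z = 187 + k*315
translate([416, 213, 0]) cube([51, 55, 1716]);
translate([764, 213, 0]) cube([51, 55, 1716]);
translate([467, 213, 187]) cube([297, 55, 35]);
translate([467, 213, 502]) cube([297, 55, 35]);
translate([467, 213, 817]) cube([297, 55, 35]);
translate([467, 213, 1132]) cube([297, 55, 35]);
translate([467, 213, 1447]) cube([297, 55, 35]);


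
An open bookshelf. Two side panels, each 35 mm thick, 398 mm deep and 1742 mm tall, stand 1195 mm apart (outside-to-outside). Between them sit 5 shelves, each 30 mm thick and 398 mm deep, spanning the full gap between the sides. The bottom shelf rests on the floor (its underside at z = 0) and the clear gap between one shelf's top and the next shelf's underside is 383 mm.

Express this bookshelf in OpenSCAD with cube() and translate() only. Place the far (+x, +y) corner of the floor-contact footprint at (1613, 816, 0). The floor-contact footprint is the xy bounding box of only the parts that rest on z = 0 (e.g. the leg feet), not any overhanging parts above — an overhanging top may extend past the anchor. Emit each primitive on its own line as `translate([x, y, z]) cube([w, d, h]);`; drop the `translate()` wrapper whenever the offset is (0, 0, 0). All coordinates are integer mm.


translate([418, 418, 0]) cube([35, 398, 1742]);
translate([1578, 418, 0]) cube([35, 398, 1742]);
translate([453, 418, 0]) cube([1125, 398, 30]);
translate([453, 418, 413]) cube([1125, 398, 30]);
translate([453, 418, 826]) cube([1125, 398, 30]);
translate([453, 418, 1239]) cube([1125, 398, 30]);
translate([453, 418, 1652]) cube([1125, 398, 30]);


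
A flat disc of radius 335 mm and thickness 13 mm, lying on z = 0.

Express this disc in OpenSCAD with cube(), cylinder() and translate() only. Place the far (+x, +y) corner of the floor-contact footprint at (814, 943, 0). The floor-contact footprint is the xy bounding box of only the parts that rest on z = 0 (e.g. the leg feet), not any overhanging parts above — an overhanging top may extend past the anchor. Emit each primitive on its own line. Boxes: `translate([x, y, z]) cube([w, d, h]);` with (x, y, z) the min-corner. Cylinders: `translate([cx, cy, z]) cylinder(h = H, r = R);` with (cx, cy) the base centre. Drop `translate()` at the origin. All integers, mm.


translate([479, 608, 0]) cylinder(h = 13, r = 335);


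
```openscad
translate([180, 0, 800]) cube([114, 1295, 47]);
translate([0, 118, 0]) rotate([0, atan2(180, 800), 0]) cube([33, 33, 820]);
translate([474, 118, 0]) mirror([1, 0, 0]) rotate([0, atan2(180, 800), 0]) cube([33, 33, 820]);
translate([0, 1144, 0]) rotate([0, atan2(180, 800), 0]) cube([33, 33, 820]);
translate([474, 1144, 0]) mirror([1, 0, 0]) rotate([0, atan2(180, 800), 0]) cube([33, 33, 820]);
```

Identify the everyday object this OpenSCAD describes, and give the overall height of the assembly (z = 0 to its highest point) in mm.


A sawhorse. The overall height is 847 mm.

A beam across two mirrored pairs of raked legs — a sawhorse. The beam's underside is at z = 800 (matching the legs' vertical rise in atan2(180, 800)) and the beam is 47 mm tall, so its top is at 800 + 47 = 847 mm. The raked legs top out at the beam's underside, so that is the highest point.


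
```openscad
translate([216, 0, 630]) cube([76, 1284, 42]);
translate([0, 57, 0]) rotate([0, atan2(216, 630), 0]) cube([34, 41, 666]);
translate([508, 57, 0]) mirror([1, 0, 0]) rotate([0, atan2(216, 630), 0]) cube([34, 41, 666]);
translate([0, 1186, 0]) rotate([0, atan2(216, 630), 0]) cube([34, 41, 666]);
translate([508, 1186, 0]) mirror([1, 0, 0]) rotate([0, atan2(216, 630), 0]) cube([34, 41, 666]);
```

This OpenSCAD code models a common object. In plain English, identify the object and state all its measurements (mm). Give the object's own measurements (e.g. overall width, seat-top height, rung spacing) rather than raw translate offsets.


A sawhorse. A 76×1284×42 mm beam (x, y, z) sits on two A-frame leg pairs. Each pair is two raked legs of 34×41 mm section (41 mm along y) splaying symmetrically in x. Each leg rises 630 mm vertically over 216 mm of horizontal reach and is 666 mm long along its own axis. Every leg's outer bottom edge rests on the floor and its outer top edge meets a bottom edge of the beam — the left legs (tilting toward +x) meet the beam's −x bottom edge, the right legs (their mirror images, tilting toward −x) meet its +x bottom edge — so the leg tops tuck under the beam, the beam's underside is 630 mm above the floor, and the feet are 508 mm apart outside-to-outside with the beam centred between them. The two leg pairs are set in 57 mm from either end of the beam.
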